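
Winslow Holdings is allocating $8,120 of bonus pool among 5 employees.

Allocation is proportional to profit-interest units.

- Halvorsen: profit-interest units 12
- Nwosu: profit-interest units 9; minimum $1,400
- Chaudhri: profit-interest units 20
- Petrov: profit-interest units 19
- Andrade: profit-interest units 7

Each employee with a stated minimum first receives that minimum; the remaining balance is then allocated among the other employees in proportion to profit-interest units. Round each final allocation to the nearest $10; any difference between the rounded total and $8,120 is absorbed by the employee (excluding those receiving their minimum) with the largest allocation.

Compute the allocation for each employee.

Minimums first: Nwosu $1,400. Remaining pool $6,720.
Remaining pool split over remaining profit-interest units 58: Halvorsen 1,390.34 → $1,390; Chaudhri 2,317.24 → $2,320; Petrov 2,201.38 → $2,200; Andrade 811.03 → $810.

Halvorsen: $1,390 | Nwosu: $1,400 | Chaudhri: $2,320 | Petrov: $2,200 | Andrade: $810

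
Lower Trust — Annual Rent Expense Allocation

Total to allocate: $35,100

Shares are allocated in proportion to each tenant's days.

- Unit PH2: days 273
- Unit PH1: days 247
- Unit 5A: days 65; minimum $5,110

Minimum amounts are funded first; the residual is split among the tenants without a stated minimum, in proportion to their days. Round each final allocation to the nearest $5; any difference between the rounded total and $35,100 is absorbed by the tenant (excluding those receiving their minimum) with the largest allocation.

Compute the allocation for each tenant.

Unit PH2: $15,745 · Unit PH1: $14,245 · Unit 5A: $5,110

Fund the minimums — Unit 5A $5,110. Balance $29,990.
Balance split over remaining days 520: Unit PH2 15,744.75 → $15,745; Unit PH1 14,245.25 → $14,245.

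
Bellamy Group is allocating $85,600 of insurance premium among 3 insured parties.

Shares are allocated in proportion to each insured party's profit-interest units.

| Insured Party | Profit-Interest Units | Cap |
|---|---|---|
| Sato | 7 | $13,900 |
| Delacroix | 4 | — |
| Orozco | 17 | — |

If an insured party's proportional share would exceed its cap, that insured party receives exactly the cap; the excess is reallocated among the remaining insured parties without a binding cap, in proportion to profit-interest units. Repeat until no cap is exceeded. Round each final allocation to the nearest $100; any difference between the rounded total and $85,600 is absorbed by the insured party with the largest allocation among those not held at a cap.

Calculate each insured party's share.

Combined profit-interest units = 28.
Pro-rata shares before constraints: Sato 21,400.00; Delacroix 12,228.57; Orozco 51,971.43.
Cap binds for Sato ($13,900); remaining pool $71,700 reallocated over remaining profit-interest units 21.
Remaining shares: Delacroix 13,657.14 → $13,700; Orozco 58,042.86 → $58,000.

Sato: $13,900 | Delacroix: $13,700 | Orozco: $58,000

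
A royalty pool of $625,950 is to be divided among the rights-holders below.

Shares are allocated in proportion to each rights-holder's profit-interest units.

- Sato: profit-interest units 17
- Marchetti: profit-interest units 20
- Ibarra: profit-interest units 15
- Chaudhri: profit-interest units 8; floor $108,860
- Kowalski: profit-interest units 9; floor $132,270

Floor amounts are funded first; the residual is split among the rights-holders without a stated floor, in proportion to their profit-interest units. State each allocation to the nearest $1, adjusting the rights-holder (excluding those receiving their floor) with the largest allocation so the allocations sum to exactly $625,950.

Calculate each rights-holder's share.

Fund the minimums — Chaudhri $108,860; Kowalski $132,270. Residual $384,820.
Residual split over remaining profit-interest units 52: Sato 125,806.54 → $125,807; Marchetti 148,007.69 → $148,008; Ibarra 111,005.77 → $111,006.
Rounding difference −$1 applied to Marchetti → $148,007.

Sato: $125,807 · Marchetti: $148,007 · Ibarra: $111,006 · Chaudhri: $108,860 · Kowalski: $132,270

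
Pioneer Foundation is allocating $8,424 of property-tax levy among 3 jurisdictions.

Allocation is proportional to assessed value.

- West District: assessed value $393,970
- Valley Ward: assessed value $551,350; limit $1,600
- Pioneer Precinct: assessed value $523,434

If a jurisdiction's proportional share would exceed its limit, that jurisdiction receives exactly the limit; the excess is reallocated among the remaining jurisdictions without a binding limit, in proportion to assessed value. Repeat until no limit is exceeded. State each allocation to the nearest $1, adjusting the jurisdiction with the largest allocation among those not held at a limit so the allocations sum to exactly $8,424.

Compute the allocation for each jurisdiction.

West District: $2,930 | Valley Ward: $1,600 | Pioneer Precinct: $3,894

Total assessed value = 1,468,754.
Pro-rata shares before constraints: West District 2,259.60; Valley Ward 3,162.25; Pioneer Precinct 3,002.14.
Cap binds for Valley Ward ($1,600); residual $6,824 reallocated over remaining assessed value 917,404.
Remaining shares: West District 2,930.499 → $2,930; Pioneer Precinct 3,893.501 → $3,894.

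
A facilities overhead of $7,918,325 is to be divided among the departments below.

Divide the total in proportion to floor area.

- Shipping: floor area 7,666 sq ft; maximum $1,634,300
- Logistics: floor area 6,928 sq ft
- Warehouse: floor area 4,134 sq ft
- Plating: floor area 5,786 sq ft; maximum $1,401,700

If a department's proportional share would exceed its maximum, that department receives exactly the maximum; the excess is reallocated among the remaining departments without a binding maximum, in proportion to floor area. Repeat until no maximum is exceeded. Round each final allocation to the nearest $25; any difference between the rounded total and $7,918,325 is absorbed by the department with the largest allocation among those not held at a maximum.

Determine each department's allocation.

Combined floor area = 24,514.
Proportional shares (ignoring caps): Shipping 2,476,212.75; Logistics 2,237,829.63; Warehouse 1,335,333.10; Plating 1,868,949.52.
Capped: Shipping ($1,634,300), Plating ($1,401,700); residual $4,882,325 reallocated over remaining floor area 11,062.
Redistributed shares: Logistics 3,057,742.51 → $3,057,750; Warehouse 1,824,582.49 → $1,824,575.

Shipping: $1,634,300 · Logistics: $3,057,750 · Warehouse: $1,824,575 · Plating: $1,401,700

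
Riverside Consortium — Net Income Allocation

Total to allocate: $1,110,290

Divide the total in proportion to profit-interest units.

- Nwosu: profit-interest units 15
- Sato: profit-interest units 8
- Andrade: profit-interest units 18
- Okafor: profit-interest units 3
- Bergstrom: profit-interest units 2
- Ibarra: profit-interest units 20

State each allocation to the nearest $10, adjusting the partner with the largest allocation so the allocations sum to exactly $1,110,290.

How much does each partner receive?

Sum of profit-interest units: 66.
Unrounded shares: Nwosu 15/66 × $1,110,290 = 252,338.64; Sato 8/66 × $1,110,290 = 134,580.61; Andrade 18/66 × $1,110,290 = 302,806.36; Okafor 3/66 × $1,110,290 = 50,467.73; Bergstrom 2/66 × $1,110,290 = 33,645.15; Ibarra 20/66 × $1,110,290 = 336,451.52.
At nearest $10: Nwosu $252,340; Sato $134,580; Andrade $302,810; Okafor $50,470; Bergstrom $33,650; Ibarra $336,450. Sum = $1,110,300.
Difference $1,110,290 − $1,110,300 = −$10 applied to largest allocation (Ibarra): Ibarra becomes $336,440.

Nwosu: $252,340 | Sato: $134,580 | Andrade: $302,810 | Okafor: $50,470 | Bergstrom: $33,650 | Ibarra: $336,440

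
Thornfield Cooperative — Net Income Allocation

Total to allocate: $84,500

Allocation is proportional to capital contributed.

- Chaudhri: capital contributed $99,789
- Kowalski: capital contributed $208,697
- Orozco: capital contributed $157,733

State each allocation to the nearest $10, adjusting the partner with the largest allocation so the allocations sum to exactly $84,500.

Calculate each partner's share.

Capital contributed total: 466,219.
Pro-rata amounts: Chaudhri 99,789/466,219 × $84,500 = 18,086.29; Kowalski 208,697/466,219 × $84,500 = 37,825.35; Orozco 157,733/466,219 × $84,500 = 28,588.36.
After rounding ($10): Chaudhri $18,090; Kowalski $37,830; Orozco $28,590. Sum = $84,510.
Difference $84,500 − $84,510 = −$10 applied to largest allocation (Kowalski): Kowalski becomes $37,820.

Chaudhri: $18,090 | Kowalski: $37,820 | Orozco: $28,590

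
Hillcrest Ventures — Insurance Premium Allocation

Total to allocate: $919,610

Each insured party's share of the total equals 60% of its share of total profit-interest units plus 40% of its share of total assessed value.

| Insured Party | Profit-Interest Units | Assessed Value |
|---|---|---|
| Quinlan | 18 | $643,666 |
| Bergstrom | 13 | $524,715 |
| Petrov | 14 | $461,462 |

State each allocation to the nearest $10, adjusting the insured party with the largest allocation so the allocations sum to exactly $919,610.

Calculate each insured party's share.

Profit-interest units total 45; assessed value total 1,629,843.
Composite weights (60% profit-interest units + 40% assessed value): Quinlan 0.3980; Bergstrom 0.3021; Petrov 0.2999.
Proportional shares: Quinlan 365,977.25; Bergstrom 277,823.52; Petrov 275,809.23.
Rounded to nearest $10: Quinlan $365,980; Bergstrom $277,820; Petrov $275,810. Sum = $919,610.
Rounded total matches; no reconciliation needed.

Quinlan: $365,980 · Bergstrom: $277,820 · Petrov: $275,810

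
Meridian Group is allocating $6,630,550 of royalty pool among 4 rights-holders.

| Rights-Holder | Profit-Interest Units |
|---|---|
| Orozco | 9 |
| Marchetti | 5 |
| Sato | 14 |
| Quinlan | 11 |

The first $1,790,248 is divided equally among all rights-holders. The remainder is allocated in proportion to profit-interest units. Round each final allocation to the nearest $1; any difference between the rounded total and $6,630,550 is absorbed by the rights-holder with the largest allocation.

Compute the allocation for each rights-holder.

Equal tier: $1,790,248 ÷ 4 = $447,562 apiece.
Remainder $4,840,302 by profit-interest units (total 39): Orozco 1,116,992.77 → $1,116,993; Marchetti 620,551.54 → $620,552; Sato 1,737,544.31 → $1,737,544; Quinlan 1,365,213.38 → $1,365,213.
Totals: Orozco $447,562 + $1,116,993 = $1,564,555; Marchetti $447,562 + $620,552 = $1,068,114; Sato $447,562 + $1,737,544 = $2,185,106; Quinlan $447,562 + $1,365,213 = $1,812,775.

Orozco: $1,564,555 · Marchetti: $1,068,114 · Sato: $2,185,106 · Quinlan: $1,812,775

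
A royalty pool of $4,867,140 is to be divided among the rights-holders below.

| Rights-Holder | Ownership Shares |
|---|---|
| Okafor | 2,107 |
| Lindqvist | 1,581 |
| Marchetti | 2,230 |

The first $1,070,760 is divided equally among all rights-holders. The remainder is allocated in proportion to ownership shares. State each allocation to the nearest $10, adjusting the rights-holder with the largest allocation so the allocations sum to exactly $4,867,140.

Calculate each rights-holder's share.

Okafor: $1,708,550 | Lindqvist: $1,371,130 | Marchetti: $1,787,460

First tranche $1,070,760 split equally: $356,920 each.
Remainder $3,796,380 by ownership shares (total 5,918): Okafor 1,351,634.45 → $1,351,630; Lindqvist 1,014,206.96 → $1,014,210; Marchetti 1,430,538.59 → $1,430,540.
Totals: Okafor $356,920 + $1,351,630 = $1,708,550; Lindqvist $356,920 + $1,014,210 = $1,371,130; Marchetti $356,920 + $1,430,540 = $1,787,460.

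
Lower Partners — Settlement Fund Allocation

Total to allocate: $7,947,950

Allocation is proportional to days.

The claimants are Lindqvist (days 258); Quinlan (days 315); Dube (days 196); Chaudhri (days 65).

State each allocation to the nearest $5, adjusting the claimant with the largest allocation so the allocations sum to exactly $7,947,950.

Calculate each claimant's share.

Total days = 834.
Unrounded shares: Lindqvist 258/834 × $7,947,950 = 2,458,718.35; Quinlan 315/834 × $7,947,950 = 3,001,923.56; Dube 196/834 × $7,947,950 = 1,867,863.55; Chaudhri 65/834 × $7,947,950 = 619,444.54.
At nearest $5: Lindqvist $2,458,720; Quinlan $3,001,925; Dube $1,867,865; Chaudhri $619,445. Sum = $7,947,955.
Difference $7,947,950 − $7,947,955 = −$5 applied to largest allocation (Quinlan): Quinlan becomes $3,001,920.

Lindqvist: $2,458,720; Quinlan: $3,001,920; Dube: $1,867,865; Chaudhri: $619,445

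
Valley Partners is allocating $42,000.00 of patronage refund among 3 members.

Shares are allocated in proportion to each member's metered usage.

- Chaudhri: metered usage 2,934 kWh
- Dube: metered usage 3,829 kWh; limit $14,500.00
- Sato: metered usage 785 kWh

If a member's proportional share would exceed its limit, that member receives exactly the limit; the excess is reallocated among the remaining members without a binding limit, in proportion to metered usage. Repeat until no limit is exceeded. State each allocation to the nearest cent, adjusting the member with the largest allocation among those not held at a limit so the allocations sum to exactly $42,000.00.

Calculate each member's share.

Chaudhri: $21,695.35 | Dube: $14,500.00 | Sato: $5,804.65

Total metered usage = 7,548.
Unconstrained shares: Chaudhri 16,325.9141; Dube 21,306.0413; Sato 4,368.0445.
Held at cap: Dube ($14,500.00); balance $27,500.00 reallocated over remaining metered usage 3,719.
Redistributed shares: Chaudhri 21,695.3482 → $21,695.35; Sato 5,804.6518 → $5,804.65.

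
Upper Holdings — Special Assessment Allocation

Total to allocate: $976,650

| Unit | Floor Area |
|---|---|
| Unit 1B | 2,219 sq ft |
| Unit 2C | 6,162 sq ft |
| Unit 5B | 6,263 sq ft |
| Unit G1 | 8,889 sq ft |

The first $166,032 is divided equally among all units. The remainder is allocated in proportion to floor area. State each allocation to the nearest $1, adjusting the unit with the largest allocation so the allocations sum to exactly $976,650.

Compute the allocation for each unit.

Unit 1B: $117,944; Unit 2C: $253,764; Unit 5B: $257,243; Unit G1: $347,699

$166,032 shared equally gives $41,508 per unit.
Remainder $810,618 by floor area (total 23,533): Unit 1B 76,435.70 → $76,436; Unit 2C 212,256.33 → $212,256; Unit 5B 215,735.37 → $215,735; Unit G1 306,190.60 → $306,191.
Totals: Unit 1B $41,508 + $76,436 = $117,944; Unit 2C $41,508 + $212,256 = $253,764; Unit 5B $41,508 + $215,735 = $257,243; Unit G1 $41,508 + $306,191 = $347,699.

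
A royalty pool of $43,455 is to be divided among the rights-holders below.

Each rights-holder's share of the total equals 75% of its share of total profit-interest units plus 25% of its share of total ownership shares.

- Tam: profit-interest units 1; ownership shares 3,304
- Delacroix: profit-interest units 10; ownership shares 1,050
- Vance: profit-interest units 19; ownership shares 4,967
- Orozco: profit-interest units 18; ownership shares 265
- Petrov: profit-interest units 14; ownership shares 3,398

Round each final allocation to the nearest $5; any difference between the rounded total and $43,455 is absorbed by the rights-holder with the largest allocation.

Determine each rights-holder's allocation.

Tam: $3,290 | Delacroix: $6,135 | Vance: $14,145 | Orozco: $9,685 | Petrov: $10,200

Totals — profit-interest units 62, ownership shares 12,984.
Composite weights (75% profit-interest units + 25% ownership shares): Tam 0.0757; Delacroix 0.1412; Vance 0.3255; Orozco 0.2228; Petrov 0.2348.
Pro-rata amounts: Tam 3,290.13; Delacroix 6,135.19; Vance 14,143.54; Orozco 9,683.70; Petrov 10,202.43.
At nearest $5: Tam $3,290; Delacroix $6,135; Vance $14,145; Orozco $9,685; Petrov $10,200. Sum = $43,455.
Sum already equals the total — no adjustment.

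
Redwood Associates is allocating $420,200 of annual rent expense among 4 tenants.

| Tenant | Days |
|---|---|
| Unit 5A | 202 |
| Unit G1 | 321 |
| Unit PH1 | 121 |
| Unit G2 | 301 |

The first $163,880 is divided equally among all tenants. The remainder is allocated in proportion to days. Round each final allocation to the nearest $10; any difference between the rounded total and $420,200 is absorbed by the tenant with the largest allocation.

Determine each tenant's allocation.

Unit 5A: $95,760; Unit G1: $128,040; Unit PH1: $73,790; Unit G2: $122,610

First tranche $163,880 split equally: $40,970 each.
Remainder $256,320 by days (total 945): Unit 5A 54,790.10 → $54,790; Unit G1 87,067.43 → $87,070; Unit PH1 32,819.81 → $32,820; Unit G2 81,642.67 → $81,640.
Totals: Unit 5A $40,970 + $54,790 = $95,760; Unit G1 $40,970 + $87,070 = $128,040; Unit PH1 $40,970 + $32,820 = $73,790; Unit G2 $40,970 + $81,640 = $122,610.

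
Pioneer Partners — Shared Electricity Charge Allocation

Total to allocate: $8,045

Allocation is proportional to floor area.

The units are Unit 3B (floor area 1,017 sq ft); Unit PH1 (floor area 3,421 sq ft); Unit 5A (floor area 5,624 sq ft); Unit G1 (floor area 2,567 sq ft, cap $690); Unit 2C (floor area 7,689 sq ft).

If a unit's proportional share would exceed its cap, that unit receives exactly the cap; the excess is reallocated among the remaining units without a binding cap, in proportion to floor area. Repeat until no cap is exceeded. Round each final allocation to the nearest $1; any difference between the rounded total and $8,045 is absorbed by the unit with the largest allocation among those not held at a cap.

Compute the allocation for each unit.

Unit 3B: $421 · Unit PH1: $1,417 · Unit 5A: $2,330 · Unit G1: $690 · Unit 2C: $3,187

Floor area total: 20,318.
Proportional shares (ignoring caps): Unit 3B 402.69; Unit PH1 1,354.56; Unit 5A 2,226.85; Unit G1 1,016.41; Unit 2C 3,044.49.
Cap binds for Unit G1 ($690); residual $7,355 reallocated over remaining floor area 17,751.
Remaining shares: Unit 3B 421.39 → $421; Unit PH1 1,417.47 → $1,417; Unit 5A 2,330.26 → $2,330; Unit 2C 3,185.88 → $3,186.
Rounding difference +$1 applied to Unit 2C → $3,187.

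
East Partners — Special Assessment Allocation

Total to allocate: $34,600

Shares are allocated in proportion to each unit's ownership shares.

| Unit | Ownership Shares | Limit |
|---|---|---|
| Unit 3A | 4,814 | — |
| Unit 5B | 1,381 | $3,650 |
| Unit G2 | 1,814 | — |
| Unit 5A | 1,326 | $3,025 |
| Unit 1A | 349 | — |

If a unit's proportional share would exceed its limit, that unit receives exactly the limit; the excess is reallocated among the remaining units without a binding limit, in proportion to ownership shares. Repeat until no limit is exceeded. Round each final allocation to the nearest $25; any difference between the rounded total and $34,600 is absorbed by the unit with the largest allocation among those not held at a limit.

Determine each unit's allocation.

Unit 3A: $19,275 · Unit 5B: $3,650 · Unit G2: $7,250 · Unit 5A: $3,025 · Unit 1A: $1,400

Total ownership shares = 9,684.
Proportional shares (ignoring caps): Unit 3A 17,199.96; Unit 5B 4,934.18; Unit G2 6,481.25; Unit 5A 4,737.67; Unit 1A 1,246.94.
Capped: Unit 5B ($3,650), Unit 5A ($3,025); balance $27,925 reallocated over remaining ownership shares 6,977.
Shares after redistribution: Unit 3A 19,267.73 → $19,275; Unit G2 7,260.42 → $7,250; Unit 1A 1,396.85 → $1,400.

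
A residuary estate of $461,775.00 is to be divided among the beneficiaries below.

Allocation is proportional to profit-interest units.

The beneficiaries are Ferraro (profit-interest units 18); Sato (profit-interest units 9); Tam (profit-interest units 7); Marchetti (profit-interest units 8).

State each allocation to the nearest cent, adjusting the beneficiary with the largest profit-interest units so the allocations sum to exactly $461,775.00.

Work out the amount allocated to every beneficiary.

Profit-interest units total: 18 + 9 + 7 + 8 = 42.
Proportional shares: Ferraro 197,903.5714; Sato 98,951.7857; Tam 76,962.5000; Marchetti 87,957.1429.
At nearest cent: Ferraro $197,903.57; Sato $98,951.79; Tam $76,962.50; Marchetti $87,957.14. Sum = $461,775.00.
No rounding difference to absorb.

Ferraro: $197,903.57; Sato: $98,951.79; Tam: $76,962.50; Marchetti: $87,957.14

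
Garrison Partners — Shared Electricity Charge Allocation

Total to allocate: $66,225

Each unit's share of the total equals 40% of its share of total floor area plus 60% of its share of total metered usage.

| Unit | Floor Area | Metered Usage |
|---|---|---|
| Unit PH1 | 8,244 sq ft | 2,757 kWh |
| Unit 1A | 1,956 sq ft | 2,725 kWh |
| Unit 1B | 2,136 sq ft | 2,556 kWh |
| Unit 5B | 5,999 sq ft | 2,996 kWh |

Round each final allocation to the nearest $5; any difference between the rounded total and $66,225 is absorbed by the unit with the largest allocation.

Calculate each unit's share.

Unit PH1: $21,840; Unit 1A: $12,640; Unit 1B: $12,290; Unit 5B: $19,455

Totals — floor area 18,335, metered usage 11,034.
Composite weights (40% floor area + 60% metered usage): Unit PH1 0.3298; Unit 1A 0.1909; Unit 1B 0.1856; Unit 5B 0.2938.
Raw shares: Unit PH1 21,839.10; Unit 1A 12,639.10; Unit 1B 12,290.56; Unit 5B 19,456.24.
At nearest $5: Unit PH1 $21,840; Unit 1A $12,640; Unit 1B $12,290; Unit 5B $19,455. Sum = $66,225.
No rounding difference to absorb.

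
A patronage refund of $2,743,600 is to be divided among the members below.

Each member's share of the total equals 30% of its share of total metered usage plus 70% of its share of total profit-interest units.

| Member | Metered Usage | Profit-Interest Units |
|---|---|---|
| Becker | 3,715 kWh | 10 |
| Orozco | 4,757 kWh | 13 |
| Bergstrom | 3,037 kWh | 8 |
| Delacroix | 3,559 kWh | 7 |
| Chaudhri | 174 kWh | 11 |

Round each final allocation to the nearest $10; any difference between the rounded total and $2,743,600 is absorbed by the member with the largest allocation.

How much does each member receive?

Becker: $592,560 · Orozco: $766,410 · Bergstrom: $477,550 · Delacroix: $466,550 · Chaudhri: $440,530

Metered usage total 15,242; profit-interest units total 49.
Blended shares (30% metered usage + 70% profit-interest units): Becker 0.2160; Orozco 0.2793; Bergstrom 0.1741; Delacroix 0.1700; Chaudhri 0.1606.
Proportional shares: Becker 592,555.78; Orozco 766,407.46; Bergstrom 477,554.68; Delacroix 466,548.80; Chaudhri 440,533.28.
After rounding ($10): Becker $592,560; Orozco $766,410; Bergstrom $477,550; Delacroix $466,550; Chaudhri $440,530. Sum = $2,743,600.
Rounded total matches; no reconciliation needed.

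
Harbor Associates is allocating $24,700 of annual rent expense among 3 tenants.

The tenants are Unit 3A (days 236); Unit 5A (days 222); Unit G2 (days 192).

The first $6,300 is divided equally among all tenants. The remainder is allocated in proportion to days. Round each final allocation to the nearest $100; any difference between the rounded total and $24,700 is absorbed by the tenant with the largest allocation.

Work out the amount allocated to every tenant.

First tranche $6,300 split equally: $2,100 each.
Remainder $18,400 by days (total 650): Unit 3A 6,680.62 → $6,700; Unit 5A 6,284.31 → $6,300; Unit G2 5,435.08 → $5,400.
Totals: Unit 3A $2,100 + $6,700 = $8,800; Unit 5A $2,100 + $6,300 = $8,400; Unit G2 $2,100 + $5,400 = $7,500.

Unit 3A: $8,800; Unit 5A: $8,400; Unit G2: $7,500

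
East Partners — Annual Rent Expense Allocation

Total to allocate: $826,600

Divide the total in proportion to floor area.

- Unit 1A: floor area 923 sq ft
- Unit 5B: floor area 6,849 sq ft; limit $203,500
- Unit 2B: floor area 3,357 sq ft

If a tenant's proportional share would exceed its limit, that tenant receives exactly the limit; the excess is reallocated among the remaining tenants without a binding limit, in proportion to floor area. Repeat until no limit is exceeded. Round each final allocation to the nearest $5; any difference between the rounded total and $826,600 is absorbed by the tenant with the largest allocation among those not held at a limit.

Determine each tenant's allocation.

Unit 1A: $134,375; Unit 5B: $203,500; Unit 2B: $488,725

Floor area total: 11,129.
Pro-rata shares before constraints: Unit 1A 68,555.29; Unit 5B 508,705.49; Unit 2B 249,339.22.
Cap binds for Unit 5B ($203,500); balance $623,100 reallocated over remaining floor area 4,280.
Shares after redistribution: Unit 1A 134,374.14 → $134,375; Unit 2B 488,725.86 → $488,725.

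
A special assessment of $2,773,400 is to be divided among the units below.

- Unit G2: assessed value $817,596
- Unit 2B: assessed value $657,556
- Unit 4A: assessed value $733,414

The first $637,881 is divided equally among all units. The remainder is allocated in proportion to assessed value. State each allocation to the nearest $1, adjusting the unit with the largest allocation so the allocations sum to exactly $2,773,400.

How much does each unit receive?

Unit G2: $1,003,181; Unit 2B: $848,435; Unit 4A: $921,784

Equal tier: $637,881 ÷ 3 = $212,627 apiece.
Remainder $2,135,519 by assessed value (total 2,208,566): Unit G2 790,554.501 → $790,555; Unit 2B 635,807.73 → $635,808; Unit 4A 709,156.77 → $709,157.
Rounding difference −$1 on remainder applied to Unit G2.
Totals: Unit G2 $212,627 + $790,554 = $1,003,181; Unit 2B $212,627 + $635,808 = $848,435; Unit 4A $212,627 + $709,157 = $921,784.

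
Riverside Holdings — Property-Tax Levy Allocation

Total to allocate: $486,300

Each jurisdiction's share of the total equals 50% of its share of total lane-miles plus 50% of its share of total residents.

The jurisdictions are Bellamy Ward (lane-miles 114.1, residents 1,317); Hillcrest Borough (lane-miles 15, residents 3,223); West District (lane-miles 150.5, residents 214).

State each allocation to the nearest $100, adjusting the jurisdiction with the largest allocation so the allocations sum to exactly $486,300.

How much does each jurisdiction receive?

Lane-miles total 279.6; residents total 4,754.
Composite weights (50% lane-miles + 50% residents): Bellamy Ward 0.3426; Hillcrest Borough 0.3658; West District 0.2916.
Unrounded shares: Bellamy Ward 166,585.19; Hillcrest Borough 177,889.38; West District 141,825.43.
After rounding ($100): Bellamy Ward $166,600; Hillcrest Borough $177,900; West District $141,800. Sum = $486,300.
No rounding difference to absorb.

Bellamy Ward: $166,600; Hillcrest Borough: $177,900; West District: $141,800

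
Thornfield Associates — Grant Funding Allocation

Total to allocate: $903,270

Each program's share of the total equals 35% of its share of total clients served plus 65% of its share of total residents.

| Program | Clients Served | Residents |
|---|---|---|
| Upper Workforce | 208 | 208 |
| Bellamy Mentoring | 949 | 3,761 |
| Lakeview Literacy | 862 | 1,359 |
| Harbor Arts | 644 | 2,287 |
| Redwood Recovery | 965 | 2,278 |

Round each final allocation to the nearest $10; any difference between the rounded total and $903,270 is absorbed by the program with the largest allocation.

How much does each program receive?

Totals — clients served 3,628, residents 9,893.
Composite weights (35% clients served + 65% residents): Upper Workforce 0.0337; Bellamy Mentoring 0.3387; Lakeview Literacy 0.1724; Harbor Arts 0.2124; Redwood Recovery 0.2428.
Raw shares: Upper Workforce 30,469.45; Bellamy Mentoring 305,902.22; Lakeview Literacy 155,768.16; Harbor Arts 191,846.15; Redwood Recovery 219,284.02.
Rounded to nearest $10: Upper Workforce $30,470; Bellamy Mentoring $305,900; Lakeview Literacy $155,770; Harbor Arts $191,850; Redwood Recovery $219,280. Sum = $903,270.
Rounded total matches; no reconciliation needed.

Upper Workforce: $30,470 | Bellamy Mentoring: $305,900 | Lakeview Literacy: $155,770 | Harbor Arts: $191,850 | Redwood Recovery: $219,280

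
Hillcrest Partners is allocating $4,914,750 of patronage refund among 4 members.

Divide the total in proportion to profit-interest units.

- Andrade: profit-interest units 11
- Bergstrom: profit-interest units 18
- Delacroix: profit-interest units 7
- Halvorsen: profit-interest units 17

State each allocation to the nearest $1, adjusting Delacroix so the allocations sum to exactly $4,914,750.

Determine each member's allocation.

Profit-interest units total: 53.
Proportional shares: Andrade 11/53 × $4,914,750 = 1,020,042.45; Bergstrom 18/53 × $4,914,750 = 1,669,160.38; Delacroix 7/53 × $4,914,750 = 649,117.92; Halvorsen 17/53 × $4,914,750 = 1,576,429.25.
At nearest $1: Andrade $1,020,042; Bergstrom $1,669,160; Delacroix $649,118; Halvorsen $1,576,429. Sum = $4,914,749.
Difference $4,914,750 − $4,914,749 = +$1 applied to Delacroix: Delacroix becomes $649,119.

Andrade: $1,020,042 · Bergstrom: $1,669,160 · Delacroix: $649,119 · Halvorsen: $1,576,429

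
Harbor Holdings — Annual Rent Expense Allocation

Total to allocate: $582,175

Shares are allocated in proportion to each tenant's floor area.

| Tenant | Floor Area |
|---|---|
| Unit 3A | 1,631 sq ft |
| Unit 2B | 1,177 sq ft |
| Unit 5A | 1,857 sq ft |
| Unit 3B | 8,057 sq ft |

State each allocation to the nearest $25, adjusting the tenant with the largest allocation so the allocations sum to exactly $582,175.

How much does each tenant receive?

Unit 3A: $74,625 | Unit 2B: $53,850 | Unit 5A: $84,975 | Unit 3B: $368,725

Total floor area = 12,722.
Proportional shares: Unit 3A 1,631/12,722 × $582,175 = 74,636.65; Unit 2B 1,177/12,722 × $582,175 = 53,861.03; Unit 5A 1,857/12,722 × $582,175 = 84,978.70; Unit 3B 8,057/12,722 × $582,175 = 368,698.63.
Rounded to nearest $25: Unit 3A $74,625; Unit 2B $53,850; Unit 5A $84,975; Unit 3B $368,700. Sum = $582,150.
Difference $582,175 − $582,150 = +$25 applied to largest allocation (Unit 3B): Unit 3B becomes $368,725.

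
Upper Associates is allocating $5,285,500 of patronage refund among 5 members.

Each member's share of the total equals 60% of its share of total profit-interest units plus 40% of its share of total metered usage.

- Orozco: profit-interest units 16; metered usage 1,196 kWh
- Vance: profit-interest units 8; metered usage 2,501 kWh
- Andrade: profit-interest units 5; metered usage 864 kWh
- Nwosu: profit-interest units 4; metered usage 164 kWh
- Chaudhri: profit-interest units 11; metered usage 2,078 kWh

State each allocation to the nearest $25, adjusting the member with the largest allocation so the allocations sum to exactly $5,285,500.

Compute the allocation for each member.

Profit-interest units total 44; metered usage total 6,803.
Blended shares (60% profit-interest units + 40% metered usage): Orozco 0.2885; Vance 0.2561; Andrade 0.1190; Nwosu 0.0642; Chaudhri 0.2722.
Raw shares: Orozco 1,524,886.49; Vance 1,353,847.42; Andrade 628,884.30; Nwosu 339,267.04; Chaudhri 1,438,614.74.
After rounding ($25): Orozco $1,524,875; Vance $1,353,850; Andrade $628,875; Nwosu $339,275; Chaudhri $1,438,625. Sum = $5,285,500.
Rounded total matches; no reconciliation needed.

Orozco: $1,524,875 | Vance: $1,353,850 | Andrade: $628,875 | Nwosu: $339,275 | Chaudhri: $1,438,625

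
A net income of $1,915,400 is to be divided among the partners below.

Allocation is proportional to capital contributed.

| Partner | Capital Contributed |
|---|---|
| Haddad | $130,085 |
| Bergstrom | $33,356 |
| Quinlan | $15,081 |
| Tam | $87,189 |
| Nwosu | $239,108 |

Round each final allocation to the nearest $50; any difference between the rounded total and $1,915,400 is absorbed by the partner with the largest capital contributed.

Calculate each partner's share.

Haddad: $493,550; Bergstrom: $126,550; Quinlan: $57,200; Tam: $330,800; Nwosu: $907,300

Combined capital contributed = 504,819.
Unrounded shares: Haddad 130,085/504,819 × $1,915,400 = 493,572.57; Bergstrom 33,356/504,819 × $1,915,400 = 126,560.38; Quinlan 15,081/504,819 × $1,915,400 = 57,220.80; Tam 87,189/504,819 × $1,915,400 = 330,815.22; Nwosu 239,108/504,819 × $1,915,400 = 907,231.03.
After rounding ($50): Haddad $493,550; Bergstrom $126,550; Quinlan $57,200; Tam $330,800; Nwosu $907,250. Sum = $1,915,350.
Difference $1,915,400 − $1,915,350 = +$50 applied to largest capital contributed (Nwosu): Nwosu becomes $907,300.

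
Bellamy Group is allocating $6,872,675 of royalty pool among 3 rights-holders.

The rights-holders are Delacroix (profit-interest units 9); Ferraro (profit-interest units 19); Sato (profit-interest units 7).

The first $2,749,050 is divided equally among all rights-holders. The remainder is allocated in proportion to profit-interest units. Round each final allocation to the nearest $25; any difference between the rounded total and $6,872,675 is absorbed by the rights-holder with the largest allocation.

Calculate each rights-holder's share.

Delacroix: $1,976,700; Ferraro: $3,154,900; Sato: $1,741,075

First tranche $2,749,050 split equally: $916,350 each.
Remainder $4,123,625 by profit-interest units (total 35): Delacroix 1,060,360.71 → $1,060,350; Ferraro 2,238,539.29 → $2,238,550; Sato 824,725.00 → $824,725.
Totals: Delacroix $916,350 + $1,060,350 = $1,976,700; Ferraro $916,350 + $2,238,550 = $3,154,900; Sato $916,350 + $824,725 = $1,741,075.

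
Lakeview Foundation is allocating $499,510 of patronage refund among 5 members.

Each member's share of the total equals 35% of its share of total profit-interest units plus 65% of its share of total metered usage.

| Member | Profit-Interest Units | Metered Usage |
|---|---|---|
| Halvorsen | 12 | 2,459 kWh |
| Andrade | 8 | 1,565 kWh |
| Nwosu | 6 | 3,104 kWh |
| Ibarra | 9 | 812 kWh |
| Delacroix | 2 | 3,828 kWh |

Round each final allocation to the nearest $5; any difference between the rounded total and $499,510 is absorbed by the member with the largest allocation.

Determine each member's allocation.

Halvorsen: $124,545 · Andrade: $80,980 · Nwosu: $113,990 · Ibarra: $64,930 · Delacroix: $115,065

Totals — profit-interest units 37, metered usage 11,768.
Combined weights (35% profit-interest units + 65% metered usage): Halvorsen 0.2493; Andrade 0.1621; Nwosu 0.2282; Ibarra 0.1300; Delacroix 0.2304.
Raw shares: Halvorsen 124,545.44; Andrade 80,979.42; Nwosu 113,990.56; Ibarra 64,929.10; Delacroix 115,065.48.
At nearest $5: Halvorsen $124,545; Andrade $80,980; Nwosu $113,990; Ibarra $64,930; Delacroix $115,065. Sum = $499,510.
Rounded total matches; no reconciliation needed.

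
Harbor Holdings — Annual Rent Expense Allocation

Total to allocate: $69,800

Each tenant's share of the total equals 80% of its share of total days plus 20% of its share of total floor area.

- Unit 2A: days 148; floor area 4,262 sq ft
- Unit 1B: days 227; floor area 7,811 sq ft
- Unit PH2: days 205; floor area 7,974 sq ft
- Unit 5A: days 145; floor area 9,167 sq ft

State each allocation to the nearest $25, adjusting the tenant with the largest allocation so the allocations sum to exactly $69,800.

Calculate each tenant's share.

Totals — days 725, floor area 29,214.
Blended shares (80% days + 20% floor area): Unit 2A 0.1925; Unit 1B 0.3040; Unit PH2 0.2808; Unit 5A 0.2228.
Raw shares: Unit 2A 13,435.67; Unit 1B 21,216.21; Unit PH2 19,599.64; Unit 5A 15,548.48.
Rounded to nearest $25: Unit 2A $13,425; Unit 1B $21,225; Unit PH2 $19,600; Unit 5A $15,550. Sum = $69,800.
Sum already equals the total — no adjustment.

Unit 2A: $13,425 | Unit 1B: $21,225 | Unit PH2: $19,600 | Unit 5A: $15,550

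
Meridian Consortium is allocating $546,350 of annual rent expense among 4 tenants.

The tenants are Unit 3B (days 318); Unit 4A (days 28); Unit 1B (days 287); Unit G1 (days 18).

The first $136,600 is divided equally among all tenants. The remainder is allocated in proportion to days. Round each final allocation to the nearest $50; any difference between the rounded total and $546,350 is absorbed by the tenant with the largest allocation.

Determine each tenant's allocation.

Unit 3B: $234,300; Unit 4A: $51,750; Unit 1B: $214,800; Unit G1: $45,500

Equal tier: $136,600 ÷ 4 = $34,150 apiece.
Remainder $409,750 by days (total 651): Unit 3B 200,154.38 → $200,150; Unit 4A 17,623.66 → $17,600; Unit 1B 180,642.47 → $180,650; Unit G1 11,329.49 → $11,350.
Totals: Unit 3B $34,150 + $200,150 = $234,300; Unit 4A $34,150 + $17,600 = $51,750; Unit 1B $34,150 + $180,650 = $214,800; Unit G1 $34,150 + $11,350 = $45,500.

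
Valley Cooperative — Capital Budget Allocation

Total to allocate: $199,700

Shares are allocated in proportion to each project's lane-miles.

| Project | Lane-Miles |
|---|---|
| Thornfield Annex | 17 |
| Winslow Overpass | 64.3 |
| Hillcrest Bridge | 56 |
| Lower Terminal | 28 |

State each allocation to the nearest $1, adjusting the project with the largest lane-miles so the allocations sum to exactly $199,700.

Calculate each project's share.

Thornfield Annex: $20,538; Winslow Overpass: $77,681; Hillcrest Bridge: $67,654; Lower Terminal: $33,827

Sum of lane-miles: 17 + 64.3 + 56 + 28 = 165.3.
Raw shares: Thornfield Annex 20,537.81; Winslow Overpass 77,681.25; Hillcrest Bridge 67,653.96; Lower Terminal 33,826.98.
Rounded to nearest $1: Thornfield Annex $20,538; Winslow Overpass $77,681; Hillcrest Bridge $67,654; Lower Terminal $33,827. Sum = $199,700.
No rounding difference to absorb.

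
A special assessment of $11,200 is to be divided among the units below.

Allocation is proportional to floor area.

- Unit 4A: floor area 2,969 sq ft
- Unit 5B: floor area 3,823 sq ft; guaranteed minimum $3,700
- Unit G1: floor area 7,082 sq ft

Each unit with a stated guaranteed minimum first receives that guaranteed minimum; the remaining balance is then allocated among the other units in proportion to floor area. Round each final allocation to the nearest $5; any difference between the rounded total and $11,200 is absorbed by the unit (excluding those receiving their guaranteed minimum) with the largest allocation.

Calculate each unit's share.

Guaranteed amounts: Unit 5B $3,700. Balance $7,500.
Balance split over remaining floor area 10,051: Unit 4A 2,215.45 → $2,215; Unit G1 5,284.55 → $5,285.

Unit 4A: $2,215 · Unit 5B: $3,700 · Unit G1: $5,285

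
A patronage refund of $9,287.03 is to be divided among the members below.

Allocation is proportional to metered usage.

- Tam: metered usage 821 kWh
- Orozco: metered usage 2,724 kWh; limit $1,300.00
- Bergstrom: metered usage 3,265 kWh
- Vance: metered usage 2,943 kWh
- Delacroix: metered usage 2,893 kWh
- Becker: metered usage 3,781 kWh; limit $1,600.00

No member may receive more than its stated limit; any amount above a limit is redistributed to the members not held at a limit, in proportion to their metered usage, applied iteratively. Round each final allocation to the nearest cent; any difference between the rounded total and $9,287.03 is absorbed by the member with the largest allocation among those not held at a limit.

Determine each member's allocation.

Sum of metered usage: 16,427.
Unconstrained shares: Tam 464.1536; Orozco 1,540.0176; Bergstrom 1,845.8728; Vance 1,663.8296; Delacroix 1,635.5620; Becker 2,137.5942.
Held at cap: Orozco ($1,300.00), Becker ($1,600.00); balance $6,387.03 reallocated over remaining metered usage 9,922.
Shares after redistribution: Tam 528.4974 → $528.50; Bergstrom 2,101.7590 → $2,101.76; Vance 1,894.4799 → $1,894.48; Delacroix 1,862.2937 → $1,862.29.

Tam: $528.50; Orozco: $1,300.00; Bergstrom: $2,101.76; Vance: $1,894.48; Delacroix: $1,862.29; Becker: $1,600.00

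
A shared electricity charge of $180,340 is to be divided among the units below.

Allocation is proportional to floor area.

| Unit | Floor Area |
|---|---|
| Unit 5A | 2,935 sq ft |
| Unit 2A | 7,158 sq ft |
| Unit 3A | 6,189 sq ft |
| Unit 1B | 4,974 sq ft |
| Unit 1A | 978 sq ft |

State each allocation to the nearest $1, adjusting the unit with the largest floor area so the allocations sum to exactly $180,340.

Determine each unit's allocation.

Unit 5A: $23,806; Unit 2A: $58,058; Unit 3A: $50,199; Unit 1B: $40,344; Unit 1A: $7,933

Total floor area = 22,234.
Unrounded shares: Unit 5A 2,935/22,234 × $180,340 = 23,805.79; Unit 2A 7,158/22,234 × $180,340 = 58,058.55; Unit 3A 6,189/22,234 × $180,340 = 50,198.99; Unit 1B 4,974/22,234 × $180,340 = 40,344.12; Unit 1A 978/22,234 × $180,340 = 7,932.56.
After rounding ($1): Unit 5A $23,806; Unit 2A $58,059; Unit 3A $50,199; Unit 1B $40,344; Unit 1A $7,933. Sum = $180,341.
Difference $180,340 − $180,341 = −$1 applied to largest floor area (Unit 2A): Unit 2A becomes $58,058.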